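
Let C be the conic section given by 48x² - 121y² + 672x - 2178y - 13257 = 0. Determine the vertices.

(-18, -9) and (4, -9)

Collect terms: 48(x² + 14x) -121(y² + 18y) = 13257
48(x + 7)² -121(y + 9)² = 13257 + 2352 - 9801 = 5808
Divide through by 5808 to get (x + 7)²/121 - (y + 9)²/48 = 1.
Hyperbola, center (-7, -9), transverse axis horizontal; a² = 121, b² = 48.
a = 11. Vertices at (h ± a, k).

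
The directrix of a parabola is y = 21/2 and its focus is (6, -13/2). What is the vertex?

(6, 2)

The vertex is the midpoint between the focus and the directrix along the axis of symmetry.
Axis is vertical (directrix is horizontal). Vertex y-coordinate = (-13/2 + 21/2)/2 = 2; x-coordinate = 6.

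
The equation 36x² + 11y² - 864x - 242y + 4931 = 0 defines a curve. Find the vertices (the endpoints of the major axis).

36(x² - 24x) + 11(y² - 22y) = -4931
Completing the square gives 36(x - 12)² + 11(y - 11)² = -4931 + 5184 + 1331 = 1584.
Dividing both sides by 1584: (x - 12)²/44 + (y - 11)²/144 = 1
Ellipse, center (12, 11), major axis vertical; a² = 144, b² = 44.
a = 12. Vertices at (h, k ± a).

(12, -1) and (12, 23)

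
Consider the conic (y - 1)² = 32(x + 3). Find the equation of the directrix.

Vertex (-3, 1); 4p = 32 so p = 8. Opens right.
Directrix is the vertical line x = h − p = -3 − (8) = -11.

x = -11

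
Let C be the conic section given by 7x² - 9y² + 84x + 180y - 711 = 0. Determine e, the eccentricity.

e = 4/3

Rearranging, 7(x² + 12x) -9(y² - 20y) = 711.
Complete the square: 7(x + 6)² -9(y - 10)² = 711 + 252 - 900 = 63
Dividing both sides by 63: (x + 6)²/9 - (y - 10)²/7 = 1
Hyperbola, center (-6, 10), transverse axis horizontal; a² = 9, b² = 7.
c² = a² + b² = 16, so c = 4.
e = c/a = 4/3.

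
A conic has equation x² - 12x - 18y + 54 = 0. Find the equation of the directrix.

Only x is squared. Complete the square in x: (x - 6)² = 18(y - 1).
Vertex (6, 1); 4p = 18 so p = 9/2. Opens up.
Directrix is the horizontal line y = k − p = 1 − (9/2) = -7/2.

y = -7/2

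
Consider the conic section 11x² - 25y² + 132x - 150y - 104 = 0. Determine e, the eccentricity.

e = 6/5

Rearranging, 11(x² + 12x) -25(y² + 6y) = 104.
Completing the square gives 11(x + 6)² -25(y + 3)² = 104 + 396 - 225 = 275.
Dividing both sides by 275: (x + 6)²/25 - (y + 3)²/11 = 1
Hyperbola, center (-6, -3), transverse axis horizontal; a² = 25, b² = 11.
c² = a² + b² = 36, so c = 6.
e = c/a = 6/5.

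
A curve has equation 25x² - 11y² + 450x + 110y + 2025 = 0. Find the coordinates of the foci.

(-9, -1) and (-9, 11)

Collect terms: 25(x² + 18x) -11(y² - 10y) = -2025
25(x + 9)² -11(y - 5)² = -2025 + 2025 - 275 = -275
Divide by -275: (y - 5)²/25 - (x + 9)²/11 = 1
Hyperbola, center (-9, 5), transverse axis vertical; a² = 25, b² = 11.
c² = a² + b² = 25 + 11 = 36, so c = 6.
Foci lie on the vertical axis through the center: (h, k ± c).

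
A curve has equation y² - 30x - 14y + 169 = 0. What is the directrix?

Only y is squared. Complete the square in y: (y - 7)² = 30(x - 4).
Vertex (4, 7); 4p = 30 so p = 15/2. Opens right.
Directrix is the vertical line x = h − p = 4 − (15/2) = -7/2.

x = -7/2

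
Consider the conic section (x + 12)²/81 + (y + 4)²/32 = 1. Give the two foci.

(-19, -4) and (-5, -4)

Center (-12, -4). The larger denominator 81 sits under the x-term, so the major axis is horizontal; a² = 81, b² = 32.
c² = a² - b² = 81 - 32 = 49, so c = 7.
Foci lie on the horizontal axis through the center: (h ± c, k).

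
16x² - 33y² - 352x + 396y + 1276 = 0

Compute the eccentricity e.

e = 7/4

Rearranging, 16(x² - 22x) -33(y² - 12y) = -1276.
Completing the square gives 16(x - 11)² -33(y - 6)² = -1276 + 1936 - 1188 = -528.
Divide by -528: (y - 6)²/16 - (x - 11)²/33 = 1
Hyperbola, center (11, 6), transverse axis vertical; a² = 16, b² = 33.
c² = a² + b² = 49, so c = 7.
e = c/a = 7/4.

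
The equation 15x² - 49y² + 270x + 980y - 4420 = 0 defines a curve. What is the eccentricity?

Collect terms: 15(x² + 18x) -49(y² - 20y) = 4420
Completing the square gives 15(x + 9)² -49(y - 10)² = 4420 + 1215 - 4900 = 735.
Dividing both sides by 735: (x + 9)²/49 - (y - 10)²/15 = 1
Hyperbola, center (-9, 10), transverse axis horizontal; a² = 49, b² = 15.
c² = a² + b² = 64, so c = 8.
e = c/a = 8/7.

e = 8/7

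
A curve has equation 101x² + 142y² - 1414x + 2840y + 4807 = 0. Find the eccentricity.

e = √5822/142

Group the x- and y-terms: 101(x² - 14x) + 142(y² + 20y) = -4807
Complete the square in x and y: 101(x - 7)² + 142(y + 10)² = -4807 + 4949 + 14200 = 14342
Divide by 14342: (x - 7)²/142 + (y + 10)²/101 = 1
Ellipse, center (7, -10), major axis horizontal; a² = 142, b² = 101.
c² = a² - b² = 41, so c = √41.
e = c/a = √41/√142 = √5822/142.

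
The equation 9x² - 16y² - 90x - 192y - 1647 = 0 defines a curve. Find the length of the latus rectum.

27/2

Group the x- and y-terms: 9(x² - 10x) -16(y² + 12y) = 1647
9(x - 5)² -16(y + 6)² = 1647 + 225 - 576 = 1296
Divide by 1296: (x - 5)²/144 - (y + 6)²/81 = 1
Hyperbola, center (5, -6), transverse axis horizontal; a² = 144, b² = 81.
Latus rectum length = 2b²/a = 2·81/12 = 27/2.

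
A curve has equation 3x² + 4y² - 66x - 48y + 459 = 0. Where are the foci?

Group the x- and y-terms: 3(x² - 22x) + 4(y² - 12y) = -459
3(x - 11)² + 4(y - 6)² = -459 + 363 + 144 = 48
Dividing both sides by 48: (x - 11)²/16 + (y - 6)²/12 = 1
Ellipse, center (11, 6), major axis horizontal; a² = 16, b² = 12.
c² = a² - b² = 16 - 12 = 4, so c = 2.
Foci lie on the horizontal axis through the center: (h ± c, k).

(9, 6) and (13, 6)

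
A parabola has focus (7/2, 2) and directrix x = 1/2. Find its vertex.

The vertex is the midpoint between the focus and the directrix along the axis of symmetry.
Axis is horizontal (directrix is vertical). Vertex x-coordinate = (7/2 + 1/2)/2 = 2; y-coordinate = 2.

(2, 2)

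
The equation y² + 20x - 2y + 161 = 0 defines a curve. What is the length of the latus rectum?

Only y is squared. Complete the square in y: (y - 1)² = -20(x + 8).
Vertex (-8, 1); 4p = -20 so p = -5. Opens left.
Latus rectum length = |4p| = 20.

20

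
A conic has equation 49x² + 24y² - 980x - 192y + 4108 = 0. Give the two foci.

(10, -1) and (10, 9)

Group: 49(x² - 20x) + 24(y² - 8y) = -4108
Completing the square gives 49(x - 10)² + 24(y - 4)² = -4108 + 4900 + 384 = 1176.
Divide through by 1176 to get (x - 10)²/24 + (y - 4)²/49 = 1.
Ellipse, center (10, 4), major axis vertical; a² = 49, b² = 24.
c² = a² - b² = 49 - 24 = 25, so c = 5.
Foci lie on the vertical axis through the center: (h, k ± c).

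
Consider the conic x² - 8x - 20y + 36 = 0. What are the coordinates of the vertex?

Only x is squared. Complete the square in x: (x - 4)² = 20(y - 1).
Vertex (4, 1); 4p = 20 so p = 5. Opens up.

(4, 1)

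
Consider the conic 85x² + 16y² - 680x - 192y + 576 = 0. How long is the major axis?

Group the x- and y-terms: 85(x² - 8x) + 16(y² - 12y) = -576
Completing the square gives 85(x - 4)² + 16(y - 6)² = -576 + 1360 + 576 = 1360.
Dividing both sides by 1360: (x - 4)²/16 + (y - 6)²/85 = 1
Ellipse, center (4, 6), major axis vertical; a² = 85, b² = 16.
a² = 85 so a = √85; the major axis has length 2a = 2√85.

2√85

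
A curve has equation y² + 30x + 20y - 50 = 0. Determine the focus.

(-5/2, -10)

Only y is squared. Complete the square in y: (y + 10)² = -30(x - 5).
Vertex (5, -10); 4p = -30 so p = -15/2. Opens left.
Focus is p units from the vertex along the axis: (h + p, k).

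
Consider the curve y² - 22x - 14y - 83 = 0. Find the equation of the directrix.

x = -23/2

Only y is squared. Complete the square in y: (y - 7)² = 22(x + 6).
Vertex (-6, 7); 4p = 22 so p = 11/2. Opens right.
Directrix is the vertical line x = h − p = -6 − (11/2) = -23/2.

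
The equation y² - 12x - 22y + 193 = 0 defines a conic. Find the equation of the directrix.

Only y is squared. Complete the square in y: (y - 11)² = 12(x - 6).
Vertex (6, 11); 4p = 12 so p = 3. Opens right.
Directrix is the vertical line x = h − p = 6 − (3) = 3.

x = 3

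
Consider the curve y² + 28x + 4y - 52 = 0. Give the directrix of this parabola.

x = 9

Only y is squared. Complete the square in y: (y + 2)² = -28(x - 2).
Vertex (2, -2); 4p = -28 so p = -7. Opens left.
Directrix is the vertical line x = h − p = 2 − (-7) = 9.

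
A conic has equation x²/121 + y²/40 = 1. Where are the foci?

Center (0, 0). The larger denominator 121 sits under the x-term, so the major axis is horizontal; a² = 121, b² = 40.
c² = a² - b² = 121 - 40 = 81, so c = 9.
Foci lie on the horizontal axis through the center: (h ± c, k).

(-9, 0) and (9, 0)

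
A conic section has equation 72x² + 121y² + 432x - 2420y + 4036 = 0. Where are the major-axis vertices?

72(x² + 6x) + 121(y² - 20y) = -4036
Complete the square: 72(x + 3)² + 121(y - 10)² = -4036 + 648 + 12100 = 8712
Divide through by 8712 to get (x + 3)²/121 + (y - 10)²/72 = 1.
Ellipse, center (-3, 10), major axis horizontal; a² = 121, b² = 72.
a = 11. Vertices at (h ± a, k).

(-14, 10) and (8, 10)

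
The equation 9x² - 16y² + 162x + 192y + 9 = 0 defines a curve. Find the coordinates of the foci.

(-14, 6) and (-4, 6)

Group: 9(x² + 18x) -16(y² - 12y) = -9
9(x + 9)² -16(y - 6)² = -9 + 729 - 576 = 144
Divide by 144: (x + 9)²/16 - (y - 6)²/9 = 1
Hyperbola, center (-9, 6), transverse axis horizontal; a² = 16, b² = 9.
c² = a² + b² = 16 + 9 = 25, so c = 5.
Foci lie on the horizontal axis through the center: (h ± c, k).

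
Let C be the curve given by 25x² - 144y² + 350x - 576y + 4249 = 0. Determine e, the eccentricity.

e = 13/5

25(x² + 14x) -144(y² + 4y) = -4249
Completing the square gives 25(x + 7)² -144(y + 2)² = -4249 + 1225 - 576 = -3600.
Dividing both sides by -3600: (y + 2)²/25 - (x + 7)²/144 = 1
Hyperbola, center (-7, -2), transverse axis vertical; a² = 25, b² = 144.
c² = a² + b² = 169, so c = 13.
e = c/a = 13/5.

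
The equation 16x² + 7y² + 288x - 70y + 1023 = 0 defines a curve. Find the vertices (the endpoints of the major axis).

Rearranging, 16(x² + 18x) + 7(y² - 10y) = -1023.
Complete the square in x and y: 16(x + 9)² + 7(y - 5)² = -1023 + 1296 + 175 = 448
Divide through by 448 to get (x + 9)²/28 + (y - 5)²/64 = 1.
Ellipse, center (-9, 5), major axis vertical; a² = 64, b² = 28.
a = 8. Vertices at (h, k ± a).

(-9, -3) and (-9, 13)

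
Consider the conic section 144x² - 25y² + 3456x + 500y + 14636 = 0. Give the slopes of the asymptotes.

12/5 and -12/5

144(x² + 24x) -25(y² - 20y) = -14636
Completing the square gives 144(x + 12)² -25(y - 10)² = -14636 + 20736 - 2500 = 3600.
Divide by 3600: (x + 12)²/25 - (y - 10)²/144 = 1
Hyperbola, center (-12, 10), transverse axis horizontal; a² = 25, b² = 144.
For a horizontal hyperbola the asymptotes have slope ±b/a.
Here that is ±12/5.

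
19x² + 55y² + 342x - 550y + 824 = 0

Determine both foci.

(-9 - 6√2, 5) and (-9 + 6√2, 5)

Group the x- and y-terms: 19(x² + 18x) + 55(y² - 10y) = -824
Completing the square gives 19(x + 9)² + 55(y - 5)² = -824 + 1539 + 1375 = 2090.
Divide by 2090: (x + 9)²/110 + (y - 5)²/38 = 1
Ellipse, center (-9, 5), major axis horizontal; a² = 110, b² = 38.
c² = a² - b² = 110 - 38 = 72, so c = 6√2.
Foci lie on the horizontal axis through the center: (h ± c, k).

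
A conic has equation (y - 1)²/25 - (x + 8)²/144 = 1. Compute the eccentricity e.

Center (-8, 1). The positive term is the y-term, so the transverse axis is vertical; a² = 25, b² = 144.
c² = a² + b² = 169, so c = 13.
e = c/a = 13/5.

e = 13/5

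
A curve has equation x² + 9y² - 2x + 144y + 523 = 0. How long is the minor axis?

Group the x- and y-terms: (x² - 2x) + 9(y² + 16y) = -523
Complete the square: (x - 1)² + 9(y + 8)² = -523 + 1 + 576 = 54
Dividing both sides by 54: (x - 1)²/54 + (y + 8)²/6 = 1
Ellipse, center (1, -8), major axis horizontal; a² = 54, b² = 6.
b² = 6 so b = √6; the minor axis has length 2b = 2√6.

2√6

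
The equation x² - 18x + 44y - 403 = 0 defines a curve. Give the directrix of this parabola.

y = 22

Only x is squared. Complete the square in x: (x - 9)² = -44(y - 11).
Vertex (9, 11); 4p = -44 so p = -11. Opens down.
Directrix is the horizontal line y = k − p = 11 − (-11) = 22.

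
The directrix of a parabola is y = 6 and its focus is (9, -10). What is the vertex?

The vertex is the midpoint between the focus and the directrix along the axis of symmetry.
Axis is vertical (directrix is horizontal). Vertex y-coordinate = (-10 + 6)/2 = -2; x-coordinate = 9.

(9, -2)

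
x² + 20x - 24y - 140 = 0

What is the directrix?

y = -16

Only x is squared. Complete the square in x: (x + 10)² = 24(y + 10).
Vertex (-10, -10); 4p = 24 so p = 6. Opens up.
Directrix is the horizontal line y = k − p = -10 − (6) = -16.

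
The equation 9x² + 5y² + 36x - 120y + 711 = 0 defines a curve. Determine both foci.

Rearranging, 9(x² + 4x) + 5(y² - 24y) = -711.
Complete the square: 9(x + 2)² + 5(y - 12)² = -711 + 36 + 720 = 45
Divide by 45: (x + 2)²/5 + (y - 12)²/9 = 1
Ellipse, center (-2, 12), major axis vertical; a² = 9, b² = 5.
c² = a² - b² = 9 - 5 = 4, so c = 2.
Foci lie on the vertical axis through the center: (h, k ± c).

(-2, 10) and (-2, 14)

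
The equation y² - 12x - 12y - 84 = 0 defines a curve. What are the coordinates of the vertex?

(-10, 6)

Only y is squared. Complete the square in y: (y - 6)² = 12(x + 10).
Vertex (-10, 6); 4p = 12 so p = 3. Opens right.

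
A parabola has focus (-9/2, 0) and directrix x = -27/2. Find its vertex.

(-9, 0)

The vertex is the midpoint between the focus and the directrix along the axis of symmetry.
Axis is horizontal (directrix is vertical). Vertex x-coordinate = (-9/2 + (-27/2))/2 = -9; y-coordinate = 0.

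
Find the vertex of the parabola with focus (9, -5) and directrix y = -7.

(9, -6)

The vertex is the midpoint between the focus and the directrix along the axis of symmetry.
Axis is vertical (directrix is horizontal). Vertex y-coordinate = (-5 + (-7))/2 = -6; x-coordinate = 9.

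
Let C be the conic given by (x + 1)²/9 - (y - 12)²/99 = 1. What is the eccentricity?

Center (-1, 12). The positive term is the x-term, so the transverse axis is horizontal; a² = 9, b² = 99.
c² = a² + b² = 108, so c = 6√3.
e = c/a = 6√3/3 = 2√3.

e = 2√3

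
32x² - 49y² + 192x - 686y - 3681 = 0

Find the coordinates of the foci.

Group the x- and y-terms: 32(x² + 6x) -49(y² + 14y) = 3681
32(x + 3)² -49(y + 7)² = 3681 + 288 - 2401 = 1568
Dividing both sides by 1568: (x + 3)²/49 - (y + 7)²/32 = 1
Hyperbola, center (-3, -7), transverse axis horizontal; a² = 49, b² = 32.
c² = a² + b² = 49 + 32 = 81, so c = 9.
Foci lie on the horizontal axis through the center: (h ± c, k).

(-12, -7) and (6, -7)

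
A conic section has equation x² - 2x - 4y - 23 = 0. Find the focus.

(1, -5)

Only x is squared. Complete the square in x: (x - 1)² = 4(y + 6).
Vertex (1, -6); 4p = 4 so p = 1. Opens up.
Focus is p units from the vertex along the axis: (h, k + p).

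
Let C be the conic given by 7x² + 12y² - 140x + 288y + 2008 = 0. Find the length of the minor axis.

2√35

Collect terms: 7(x² - 20x) + 12(y² + 24y) = -2008
7(x - 10)² + 12(y + 12)² = -2008 + 700 + 1728 = 420
Dividing both sides by 420: (x - 10)²/60 + (y + 12)²/35 = 1
Ellipse, center (10, -12), major axis horizontal; a² = 60, b² = 35.
b² = 35 so b = √35; the minor axis has length 2b = 2√35.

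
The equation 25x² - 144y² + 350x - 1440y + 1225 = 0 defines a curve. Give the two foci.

Rearranging, 25(x² + 14x) -144(y² + 10y) = -1225.
Complete the square in x and y: 25(x + 7)² -144(y + 5)² = -1225 + 1225 - 3600 = -3600
Divide through by -3600 to get (y + 5)²/25 - (x + 7)²/144 = 1.
Hyperbola, center (-7, -5), transverse axis vertical; a² = 25, b² = 144.
c² = a² + b² = 25 + 144 = 169, so c = 13.
Foci lie on the vertical axis through the center: (h, k ± c).

(-7, -18) and (-7, 8)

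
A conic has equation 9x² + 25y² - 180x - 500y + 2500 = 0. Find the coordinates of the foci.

(2, 10) and (18, 10)

Rearranging, 9(x² - 20x) + 25(y² - 20y) = -2500.
Completing the square gives 9(x - 10)² + 25(y - 10)² = -2500 + 900 + 2500 = 900.
Divide through by 900 to get (x - 10)²/100 + (y - 10)²/36 = 1.
Ellipse, center (10, 10), major axis horizontal; a² = 100, b² = 36.
c² = a² - b² = 100 - 36 = 64, so c = 8.
Foci lie on the horizontal axis through the center: (h ± c, k).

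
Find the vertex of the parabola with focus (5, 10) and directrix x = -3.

The vertex is the midpoint between the focus and the directrix along the axis of symmetry.
Axis is horizontal (directrix is vertical). Vertex x-coordinate = (5 + (-3))/2 = 1; y-coordinate = 10.

(1, 10)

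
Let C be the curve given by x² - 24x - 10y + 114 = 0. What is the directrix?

Only x is squared. Complete the square in x: (x - 12)² = 10(y + 3).
Vertex (12, -3); 4p = 10 so p = 5/2. Opens up.
Directrix is the horizontal line y = k − p = -3 − (5/2) = -11/2.

y = -11/2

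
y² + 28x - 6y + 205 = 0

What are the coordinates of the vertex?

Only y is squared. Complete the square in y: (y - 3)² = -28(x + 7).
Vertex (-7, 3); 4p = -28 so p = -7. Opens left.

(-7, 3)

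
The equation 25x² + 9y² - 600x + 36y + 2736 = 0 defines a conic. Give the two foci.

Group: 25(x² - 24x) + 9(y² + 4y) = -2736
Completing the square gives 25(x - 12)² + 9(y + 2)² = -2736 + 3600 + 36 = 900.
Divide through by 900 to get (x - 12)²/36 + (y + 2)²/100 = 1.
Ellipse, center (12, -2), major axis vertical; a² = 100, b² = 36.
c² = a² - b² = 100 - 36 = 64, so c = 8.
Foci lie on the vertical axis through the center: (h, k ± c).

(12, -10) and (12, 6)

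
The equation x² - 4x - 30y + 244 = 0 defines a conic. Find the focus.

(2, 31/2)

Only x is squared. Complete the square in x: (x - 2)² = 30(y - 8).
Vertex (2, 8); 4p = 30 so p = 15/2. Opens up.
Focus is p units from the vertex along the axis: (h, k + p).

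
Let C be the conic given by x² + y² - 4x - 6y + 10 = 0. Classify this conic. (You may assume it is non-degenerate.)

No xy term. Coefficients of x² and y² are A = 1, C = 1.
A = C (same sign) ⇒ circle.

circle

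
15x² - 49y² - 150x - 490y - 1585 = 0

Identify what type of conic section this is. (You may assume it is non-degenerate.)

hyperbola

No xy term. Coefficients of x² and y² are A = 15, C = -49.
A and C have opposite signs ⇒ hyperbola.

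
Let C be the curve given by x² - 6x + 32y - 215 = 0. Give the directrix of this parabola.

y = 15

Only x is squared. Complete the square in x: (x - 3)² = -32(y - 7).
Vertex (3, 7); 4p = -32 so p = -8. Opens down.
Directrix is the horizontal line y = k − p = 7 − (-8) = 15.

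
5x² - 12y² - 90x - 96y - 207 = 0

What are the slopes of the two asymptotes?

Collect terms: 5(x² - 18x) -12(y² + 8y) = 207
Complete the square: 5(x - 9)² -12(y + 4)² = 207 + 405 - 192 = 420
Dividing both sides by 420: (x - 9)²/84 - (y + 4)²/35 = 1
Hyperbola, center (9, -4), transverse axis horizontal; a² = 84, b² = 35.
For a horizontal hyperbola the asymptotes have slope ±b/a.
Here that is ±√35/2√21 = ±√15/6.

√15/6 and -√15/6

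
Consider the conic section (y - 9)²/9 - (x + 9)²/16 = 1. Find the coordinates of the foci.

Center (-9, 9). The positive term is the y-term, so the transverse axis is vertical; a² = 9, b² = 16.
c² = a² + b² = 9 + 16 = 25, so c = 5.
Foci lie on the vertical axis through the center: (h, k ± c).

(-9, 4) and (-9, 14)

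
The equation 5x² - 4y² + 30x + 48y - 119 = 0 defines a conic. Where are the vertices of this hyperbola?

5(x² + 6x) -4(y² - 12y) = 119
Complete the square in x and y: 5(x + 3)² -4(y - 6)² = 119 + 45 - 144 = 20
Dividing both sides by 20: (x + 3)²/4 - (y - 6)²/5 = 1
Hyperbola, center (-3, 6), transverse axis horizontal; a² = 4, b² = 5.
a = 2. Vertices at (h ± a, k).

(-5, 6) and (-1, 6)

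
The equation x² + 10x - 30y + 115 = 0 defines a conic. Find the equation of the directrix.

y = -9/2

Only x is squared. Complete the square in x: (x + 5)² = 30(y - 3).
Vertex (-5, 3); 4p = 30 so p = 15/2. Opens up.
Directrix is the horizontal line y = k − p = 3 − (15/2) = -9/2.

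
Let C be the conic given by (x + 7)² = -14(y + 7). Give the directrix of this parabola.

y = -7/2

Vertex (-7, -7); 4p = -14 so p = -7/2. Opens down.
Directrix is the horizontal line y = k − p = -7 − (-7/2) = -7/2.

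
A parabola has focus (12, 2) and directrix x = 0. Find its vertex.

(6, 2)

The vertex is the midpoint between the focus and the directrix along the axis of symmetry.
Axis is horizontal (directrix is vertical). Vertex x-coordinate = (12 + 0)/2 = 6; y-coordinate = 2.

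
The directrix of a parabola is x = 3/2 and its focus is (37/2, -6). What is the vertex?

The vertex is the midpoint between the focus and the directrix along the axis of symmetry.
Axis is horizontal (directrix is vertical). Vertex x-coordinate = (37/2 + 3/2)/2 = 10; y-coordinate = -6.

(10, -6)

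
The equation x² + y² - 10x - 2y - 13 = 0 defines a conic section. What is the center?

Collect terms: (x² - 10x) + (y² - 2y) = 13
Complete the square in x and y: (x - 5)² + (y - 1)² = 13 + 25 + 1 = 39
So (x - 5)² + (y - 1)² = 39.
Circle centered at (5, 1) with r² = 39.

(5, 1)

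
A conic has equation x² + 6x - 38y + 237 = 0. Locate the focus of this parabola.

(-3, 31/2)

Only x is squared. Complete the square in x: (x + 3)² = 38(y - 6).
Vertex (-3, 6); 4p = 38 so p = 19/2. Opens up.
Focus is p units from the vertex along the axis: (h, k + p).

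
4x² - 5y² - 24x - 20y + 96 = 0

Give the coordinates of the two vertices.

(3, -6) and (3, 2)

Group: 4(x² - 6x) -5(y² + 4y) = -96
4(x - 3)² -5(y + 2)² = -96 + 36 - 20 = -80
Divide through by -80 to get (y + 2)²/16 - (x - 3)²/20 = 1.
Hyperbola, center (3, -2), transverse axis vertical; a² = 16, b² = 20.
a = 4. Vertices at (h, k ± a).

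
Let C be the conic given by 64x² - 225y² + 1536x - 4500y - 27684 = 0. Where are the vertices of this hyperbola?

Rearranging, 64(x² + 24x) -225(y² + 20y) = 27684.
Complete the square: 64(x + 12)² -225(y + 10)² = 27684 + 9216 - 22500 = 14400
Divide through by 14400 to get (x + 12)²/225 - (y + 10)²/64 = 1.
Hyperbola, center (-12, -10), transverse axis horizontal; a² = 225, b² = 64.
a = 15. Vertices at (h ± a, k).

(-27, -10) and (3, -10)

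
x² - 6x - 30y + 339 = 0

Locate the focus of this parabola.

Only x is squared. Complete the square in x: (x - 3)² = 30(y - 11).
Vertex (3, 11); 4p = 30 so p = 15/2. Opens up.
Focus is p units from the vertex along the axis: (h, k + p).

(3, 37/2)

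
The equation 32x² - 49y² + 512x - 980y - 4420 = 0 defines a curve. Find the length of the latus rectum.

Collect terms: 32(x² + 16x) -49(y² + 20y) = 4420
Completing the square gives 32(x + 8)² -49(y + 10)² = 4420 + 2048 - 4900 = 1568.
Dividing both sides by 1568: (x + 8)²/49 - (y + 10)²/32 = 1
Hyperbola, center (-8, -10), transverse axis horizontal; a² = 49, b² = 32.
Latus rectum length = 2b²/a = 2·32/7 = 64/7.

64/7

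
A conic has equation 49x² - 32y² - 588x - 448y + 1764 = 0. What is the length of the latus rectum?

64/7

Collect terms: 49(x² - 12x) -32(y² + 14y) = -1764
Completing the square gives 49(x - 6)² -32(y + 7)² = -1764 + 1764 - 1568 = -1568.
Divide by -1568: (y + 7)²/49 - (x - 6)²/32 = 1
Hyperbola, center (6, -7), transverse axis vertical; a² = 49, b² = 32.
Latus rectum length = 2b²/a = 2·32/7 = 64/7.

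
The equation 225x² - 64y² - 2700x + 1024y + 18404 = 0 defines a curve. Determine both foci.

(6, -9) and (6, 25)

Group the x- and y-terms: 225(x² - 12x) -64(y² - 16y) = -18404
Complete the square in x and y: 225(x - 6)² -64(y - 8)² = -18404 + 8100 - 4096 = -14400
Divide by -14400: (y - 8)²/225 - (x - 6)²/64 = 1
Hyperbola, center (6, 8), transverse axis vertical; a² = 225, b² = 64.
c² = a² + b² = 225 + 64 = 289, so c = 17.
Foci lie on the vertical axis through the center: (h, k ± c).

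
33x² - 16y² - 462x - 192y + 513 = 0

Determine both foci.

33(x² - 14x) -16(y² + 12y) = -513
Complete the square in x and y: 33(x - 7)² -16(y + 6)² = -513 + 1617 - 576 = 528
Divide by 528: (x - 7)²/16 - (y + 6)²/33 = 1
Hyperbola, center (7, -6), transverse axis horizontal; a² = 16, b² = 33.
c² = a² + b² = 16 + 33 = 49, so c = 7.
Foci lie on the horizontal axis through the center: (h ± c, k).

(0, -6) and (14, -6)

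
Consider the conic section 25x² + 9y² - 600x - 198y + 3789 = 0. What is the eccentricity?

25(x² - 24x) + 9(y² - 22y) = -3789
Complete the square in x and y: 25(x - 12)² + 9(y - 11)² = -3789 + 3600 + 1089 = 900
Dividing both sides by 900: (x - 12)²/36 + (y - 11)²/100 = 1
Ellipse, center (12, 11), major axis vertical; a² = 100, b² = 36.
c² = a² - b² = 64, so c = 8.
e = c/a = 8/10 = 4/5.

e = 4/5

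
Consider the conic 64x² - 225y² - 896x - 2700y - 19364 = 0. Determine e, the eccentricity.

e = 17/15

64(x² - 14x) -225(y² + 12y) = 19364
64(x - 7)² -225(y + 6)² = 19364 + 3136 - 8100 = 14400
Divide by 14400: (x - 7)²/225 - (y + 6)²/64 = 1
Hyperbola, center (7, -6), transverse axis horizontal; a² = 225, b² = 64.
c² = a² + b² = 289, so c = 17.
e = c/a = 17/15.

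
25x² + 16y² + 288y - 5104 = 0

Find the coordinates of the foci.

(0, -21) and (0, 3)

Collect terms: 25x² + 16(y² + 18y) = 5104
Complete the square: 25x² + 16(y + 9)² = 5104 + 0 + 1296 = 6400
Divide by 6400: x²/256 + (y + 9)²/400 = 1
Ellipse, center (0, -9), major axis vertical; a² = 400, b² = 256.
c² = a² - b² = 400 - 256 = 144, so c = 12.
Foci lie on the vertical axis through the center: (h, k ± c).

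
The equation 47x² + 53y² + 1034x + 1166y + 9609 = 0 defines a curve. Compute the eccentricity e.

e = √318/53

Rearranging, 47(x² + 22x) + 53(y² + 22y) = -9609.
Complete the square in x and y: 47(x + 11)² + 53(y + 11)² = -9609 + 5687 + 6413 = 2491
Divide through by 2491 to get (x + 11)²/53 + (y + 11)²/47 = 1.
Ellipse, center (-11, -11), major axis horizontal; a² = 53, b² = 47.
c² = a² - b² = 6, so c = √6.
e = c/a = √6/√53 = √318/53.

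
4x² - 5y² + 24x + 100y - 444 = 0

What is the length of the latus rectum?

5

Group the x- and y-terms: 4(x² + 6x) -5(y² - 20y) = 444
Complete the square in x and y: 4(x + 3)² -5(y - 10)² = 444 + 36 - 500 = -20
Dividing both sides by -20: (y - 10)²/4 - (x + 3)²/5 = 1
Hyperbola, center (-3, 10), transverse axis vertical; a² = 4, b² = 5.
Latus rectum length = 2b²/a = 2·5/2 = 5.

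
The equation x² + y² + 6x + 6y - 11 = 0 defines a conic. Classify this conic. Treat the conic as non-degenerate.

circle

No xy term. Coefficients of x² and y² are A = 1, C = 1.
A = C (same sign) ⇒ circle.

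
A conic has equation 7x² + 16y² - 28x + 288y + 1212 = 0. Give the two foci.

(-1, -9) and (5, -9)

7(x² - 4x) + 16(y² + 18y) = -1212
Complete the square in x and y: 7(x - 2)² + 16(y + 9)² = -1212 + 28 + 1296 = 112
Divide through by 112 to get (x - 2)²/16 + (y + 9)²/7 = 1.
Ellipse, center (2, -9), major axis horizontal; a² = 16, b² = 7.
c² = a² - b² = 16 - 7 = 9, so c = 3.
Foci lie on the horizontal axis through the center: (h ± c, k).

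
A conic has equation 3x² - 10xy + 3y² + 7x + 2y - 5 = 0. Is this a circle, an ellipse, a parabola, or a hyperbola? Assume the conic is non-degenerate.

A = 3, B = -10, C = 3.
Discriminant B² − 4AC = (-10)² − 4·3·3 = 64.
B² − 4AC > 0 ⇒ hyperbola.

hyperbola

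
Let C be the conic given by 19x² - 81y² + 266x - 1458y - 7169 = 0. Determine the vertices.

Group the x- and y-terms: 19(x² + 14x) -81(y² + 18y) = 7169
19(x + 7)² -81(y + 9)² = 7169 + 931 - 6561 = 1539
Divide through by 1539 to get (x + 7)²/81 - (y + 9)²/19 = 1.
Hyperbola, center (-7, -9), transverse axis horizontal; a² = 81, b² = 19.
a = 9. Vertices at (h ± a, k).

(-16, -9) and (2, -9)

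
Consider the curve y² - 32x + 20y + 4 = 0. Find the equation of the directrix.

x = -11

Only y is squared. Complete the square in y: (y + 10)² = 32(x + 3).
Vertex (-3, -10); 4p = 32 so p = 8. Opens right.
Directrix is the vertical line x = h − p = -3 − (8) = -11.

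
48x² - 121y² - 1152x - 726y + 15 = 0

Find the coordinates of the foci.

Rearranging, 48(x² - 24x) -121(y² + 6y) = -15.
Complete the square: 48(x - 12)² -121(y + 3)² = -15 + 6912 - 1089 = 5808
Divide by 5808: (x - 12)²/121 - (y + 3)²/48 = 1
Hyperbola, center (12, -3), transverse axis horizontal; a² = 121, b² = 48.
c² = a² + b² = 121 + 48 = 169, so c = 13.
Foci lie on the horizontal axis through the center: (h ± c, k).

(-1, -3) and (25, -3)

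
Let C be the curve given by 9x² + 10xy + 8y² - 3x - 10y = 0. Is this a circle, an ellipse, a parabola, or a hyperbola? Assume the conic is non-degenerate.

ellipse

A = 9, B = 10, C = 8.
Discriminant B² − 4AC = 10² − 4·9·8 = -188.
B² − 4AC < 0 ⇒ ellipse.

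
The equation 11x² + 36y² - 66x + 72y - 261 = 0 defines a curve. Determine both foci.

(-2, -1) and (8, -1)

Collect terms: 11(x² - 6x) + 36(y² + 2y) = 261
Complete the square: 11(x - 3)² + 36(y + 1)² = 261 + 99 + 36 = 396
Divide through by 396 to get (x - 3)²/36 + (y + 1)²/11 = 1.
Ellipse, center (3, -1), major axis horizontal; a² = 36, b² = 11.
c² = a² - b² = 36 - 11 = 25, so c = 5.
Foci lie on the horizontal axis through the center: (h ± c, k).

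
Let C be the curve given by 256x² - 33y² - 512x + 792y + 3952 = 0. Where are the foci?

(1, -5) and (1, 29)

Group: 256(x² - 2x) -33(y² - 24y) = -3952
Completing the square gives 256(x - 1)² -33(y - 12)² = -3952 + 256 - 4752 = -8448.
Dividing both sides by -8448: (y - 12)²/256 - (x - 1)²/33 = 1
Hyperbola, center (1, 12), transverse axis vertical; a² = 256, b² = 33.
c² = a² + b² = 256 + 33 = 289, so c = 17.
Foci lie on the vertical axis through the center: (h, k ± c).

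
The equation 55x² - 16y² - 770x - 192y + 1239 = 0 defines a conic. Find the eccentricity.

e = √71/4

Group: 55(x² - 14x) -16(y² + 12y) = -1239
55(x - 7)² -16(y + 6)² = -1239 + 2695 - 576 = 880
Divide by 880: (x - 7)²/16 - (y + 6)²/55 = 1
Hyperbola, center (7, -6), transverse axis horizontal; a² = 16, b² = 55.
c² = a² + b² = 71, so c = √71.
e = c/a = √71/4.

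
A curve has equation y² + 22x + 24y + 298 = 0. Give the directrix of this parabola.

x = -3/2

Only y is squared. Complete the square in y: (y + 12)² = -22(x + 7).
Vertex (-7, -12); 4p = -22 so p = -11/2. Opens left.
Directrix is the vertical line x = h − p = -7 − (-11/2) = -3/2.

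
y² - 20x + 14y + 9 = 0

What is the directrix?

x = -7

Only y is squared. Complete the square in y: (y + 7)² = 20(x + 2).
Vertex (-2, -7); 4p = 20 so p = 5. Opens right.
Directrix is the vertical line x = h − p = -2 − (5) = -7.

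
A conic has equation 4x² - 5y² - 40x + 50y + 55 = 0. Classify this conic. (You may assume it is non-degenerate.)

hyperbola

No xy term. Coefficients of x² and y² are A = 4, C = -5.
A and C have opposite signs ⇒ hyperbola.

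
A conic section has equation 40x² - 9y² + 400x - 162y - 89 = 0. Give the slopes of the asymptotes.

2√10/3 and -2√10/3

Group: 40(x² + 10x) -9(y² + 18y) = 89
40(x + 5)² -9(y + 9)² = 89 + 1000 - 729 = 360
Divide through by 360 to get (x + 5)²/9 - (y + 9)²/40 = 1.
Hyperbola, center (-5, -9), transverse axis horizontal; a² = 9, b² = 40.
For a horizontal hyperbola the asymptotes have slope ±b/a.
Here that is ±2√10/3.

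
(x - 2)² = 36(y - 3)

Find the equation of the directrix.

y = -6

Vertex (2, 3); 4p = 36 so p = 9. Opens up.
Directrix is the horizontal line y = k − p = 3 − (9) = -6.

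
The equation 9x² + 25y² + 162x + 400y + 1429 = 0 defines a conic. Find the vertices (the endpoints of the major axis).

Group the x- and y-terms: 9(x² + 18x) + 25(y² + 16y) = -1429
Complete the square in x and y: 9(x + 9)² + 25(y + 8)² = -1429 + 729 + 1600 = 900
Divide through by 900 to get (x + 9)²/100 + (y + 8)²/36 = 1.
Ellipse, center (-9, -8), major axis horizontal; a² = 100, b² = 36.
a = 10. Vertices at (h ± a, k).

(-19, -8) and (1, -8)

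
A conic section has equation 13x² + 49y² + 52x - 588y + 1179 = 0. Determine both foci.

(-8, 6) and (4, 6)

Group: 13(x² + 4x) + 49(y² - 12y) = -1179
Complete the square in x and y: 13(x + 2)² + 49(y - 6)² = -1179 + 52 + 1764 = 637
Divide by 637: (x + 2)²/49 + (y - 6)²/13 = 1
Ellipse, center (-2, 6), major axis horizontal; a² = 49, b² = 13.
c² = a² - b² = 49 - 13 = 36, so c = 6.
Foci lie on the horizontal axis through the center: (h ± c, k).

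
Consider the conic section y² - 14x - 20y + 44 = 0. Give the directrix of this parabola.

Only y is squared. Complete the square in y: (y - 10)² = 14(x + 4).
Vertex (-4, 10); 4p = 14 so p = 7/2. Opens right.
Directrix is the vertical line x = h − p = -4 − (7/2) = -15/2.

x = -15/2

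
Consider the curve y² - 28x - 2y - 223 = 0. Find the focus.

Only y is squared. Complete the square in y: (y - 1)² = 28(x + 8).
Vertex (-8, 1); 4p = 28 so p = 7. Opens right.
Focus is p units from the vertex along the axis: (h + p, k).

(-1, 1)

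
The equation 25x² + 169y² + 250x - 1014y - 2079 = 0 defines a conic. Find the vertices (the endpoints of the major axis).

(-18, 3) and (8, 3)

25(x² + 10x) + 169(y² - 6y) = 2079
25(x + 5)² + 169(y - 3)² = 2079 + 625 + 1521 = 4225
Dividing both sides by 4225: (x + 5)²/169 + (y - 3)²/25 = 1
Ellipse, center (-5, 3), major axis horizontal; a² = 169, b² = 25.
a = 13. Vertices at (h ± a, k).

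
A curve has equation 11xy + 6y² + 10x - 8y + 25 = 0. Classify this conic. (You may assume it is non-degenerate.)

A = 0, B = 11, C = 6.
Discriminant B² − 4AC = 11² − 4·0·6 = 121.
B² − 4AC > 0 ⇒ hyperbola.

hyperbola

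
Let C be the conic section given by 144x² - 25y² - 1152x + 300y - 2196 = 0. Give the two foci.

Rearranging, 144(x² - 8x) -25(y² - 12y) = 2196.
144(x - 4)² -25(y - 6)² = 2196 + 2304 - 900 = 3600
Divide through by 3600 to get (x - 4)²/25 - (y - 6)²/144 = 1.
Hyperbola, center (4, 6), transverse axis horizontal; a² = 25, b² = 144.
c² = a² + b² = 25 + 144 = 169, so c = 13.
Foci lie on the horizontal axis through the center: (h ± c, k).

(-9, 6) and (17, 6)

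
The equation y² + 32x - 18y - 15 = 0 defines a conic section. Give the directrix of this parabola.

Only y is squared. Complete the square in y: (y - 9)² = -32(x - 3).
Vertex (3, 9); 4p = -32 so p = -8. Opens left.
Directrix is the vertical line x = h − p = 3 − (-8) = 11.

x = 11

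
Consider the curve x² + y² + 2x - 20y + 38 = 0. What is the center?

(x² + 2x) + (y² - 20y) = -38
Completing the square gives (x + 1)² + (y - 10)² = -38 + 1 + 100 = 63.
So (x + 1)² + (y - 10)² = 63.
Circle centered at (-1, 10) with r² = 63.

(-1, 10)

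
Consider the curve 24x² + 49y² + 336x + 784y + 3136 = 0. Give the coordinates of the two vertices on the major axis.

(-14, -8) and (0, -8)

Group the x- and y-terms: 24(x² + 14x) + 49(y² + 16y) = -3136
Complete the square: 24(x + 7)² + 49(y + 8)² = -3136 + 1176 + 3136 = 1176
Divide through by 1176 to get (x + 7)²/49 + (y + 8)²/24 = 1.
Ellipse, center (-7, -8), major axis horizontal; a² = 49, b² = 24.
a = 7. Vertices at (h ± a, k).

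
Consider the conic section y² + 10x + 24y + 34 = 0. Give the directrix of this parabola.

Only y is squared. Complete the square in y: (y + 12)² = -10(x - 11).
Vertex (11, -12); 4p = -10 so p = -5/2. Opens left.
Directrix is the vertical line x = h − p = 11 − (-5/2) = 27/2.

x = 27/2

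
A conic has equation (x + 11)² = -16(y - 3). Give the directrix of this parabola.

Vertex (-11, 3); 4p = -16 so p = -4. Opens down.
Directrix is the horizontal line y = k − p = 3 − (-4) = 7.

y = 7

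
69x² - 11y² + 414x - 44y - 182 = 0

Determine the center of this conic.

Rearranging, 69(x² + 6x) -11(y² + 4y) = 182.
Complete the square in x and y: 69(x + 3)² -11(y + 2)² = 182 + 621 - 44 = 759
Divide by 759: (x + 3)²/11 - (y + 2)²/69 = 1
Hyperbola with center (-3, -2).

(-3, -2)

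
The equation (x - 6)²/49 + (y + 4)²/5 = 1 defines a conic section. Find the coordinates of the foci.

(6 - 2√11, -4) and (6 + 2√11, -4)

Center (6, -4). The larger denominator 49 sits under the x-term, so the major axis is horizontal; a² = 49, b² = 5.
c² = a² - b² = 49 - 5 = 44, so c = 2√11.
Foci lie on the horizontal axis through the center: (h ± c, k).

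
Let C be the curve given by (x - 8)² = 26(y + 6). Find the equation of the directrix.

y = -25/2

Vertex (8, -6); 4p = 26 so p = 13/2. Opens up.
Directrix is the horizontal line y = k − p = -6 − (13/2) = -25/2.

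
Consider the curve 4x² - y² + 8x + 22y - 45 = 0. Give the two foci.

(-1, 11 - 3√10) and (-1, 11 + 3√10)

4(x² + 2x) -(y² - 22y) = 45
Complete the square: 4(x + 1)² -(y - 11)² = 45 + 4 - 121 = -72
Divide through by -72 to get (y - 11)²/72 - (x + 1)²/18 = 1.
Hyperbola, center (-1, 11), transverse axis vertical; a² = 72, b² = 18.
c² = a² + b² = 72 + 18 = 90, so c = 3√10.
Foci lie on the vertical axis through the center: (h, k ± c).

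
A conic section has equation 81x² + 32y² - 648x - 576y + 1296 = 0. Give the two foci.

(4, 2) and (4, 16)

Group: 81(x² - 8x) + 32(y² - 18y) = -1296
Completing the square gives 81(x - 4)² + 32(y - 9)² = -1296 + 1296 + 2592 = 2592.
Dividing both sides by 2592: (x - 4)²/32 + (y - 9)²/81 = 1
Ellipse, center (4, 9), major axis vertical; a² = 81, b² = 32.
c² = a² - b² = 81 - 32 = 49, so c = 7.
Foci lie on the vertical axis through the center: (h, k ± c).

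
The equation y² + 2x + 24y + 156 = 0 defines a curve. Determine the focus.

(-13/2, -12)

Only y is squared. Complete the square in y: (y + 12)² = -2(x + 6).
Vertex (-6, -12); 4p = -2 so p = -1/2. Opens left.
Focus is p units from the vertex along the axis: (h + p, k).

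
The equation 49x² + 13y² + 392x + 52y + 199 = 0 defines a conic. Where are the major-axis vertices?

(-4, -9) and (-4, 5)

Rearranging, 49(x² + 8x) + 13(y² + 4y) = -199.
49(x + 4)² + 13(y + 2)² = -199 + 784 + 52 = 637
Divide through by 637 to get (x + 4)²/13 + (y + 2)²/49 = 1.
Ellipse, center (-4, -2), major axis vertical; a² = 49, b² = 13.
a = 7. Vertices at (h, k ± a).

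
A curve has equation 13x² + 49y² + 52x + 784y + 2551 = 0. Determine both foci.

(-8, -8) and (4, -8)

13(x² + 4x) + 49(y² + 16y) = -2551
Complete the square in x and y: 13(x + 2)² + 49(y + 8)² = -2551 + 52 + 3136 = 637
Divide by 637: (x + 2)²/49 + (y + 8)²/13 = 1
Ellipse, center (-2, -8), major axis horizontal; a² = 49, b² = 13.
c² = a² - b² = 49 - 13 = 36, so c = 6.
Foci lie on the horizontal axis through the center: (h ± c, k).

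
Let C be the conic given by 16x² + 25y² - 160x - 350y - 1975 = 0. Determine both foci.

16(x² - 10x) + 25(y² - 14y) = 1975
Complete the square: 16(x - 5)² + 25(y - 7)² = 1975 + 400 + 1225 = 3600
Dividing both sides by 3600: (x - 5)²/225 + (y - 7)²/144 = 1
Ellipse, center (5, 7), major axis horizontal; a² = 225, b² = 144.
c² = a² - b² = 225 - 144 = 81, so c = 9.
Foci lie on the horizontal axis through the center: (h ± c, k).

(-4, 7) and (14, 7)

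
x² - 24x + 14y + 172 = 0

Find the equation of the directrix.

Only x is squared. Complete the square in x: (x - 12)² = -14(y + 2).
Vertex (12, -2); 4p = -14 so p = -7/2. Opens down.
Directrix is the horizontal line y = k − p = -2 − (-7/2) = 3/2.

y = 3/2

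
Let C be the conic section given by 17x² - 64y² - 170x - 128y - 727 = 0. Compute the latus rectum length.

17(x² - 10x) -64(y² + 2y) = 727
Complete the square: 17(x - 5)² -64(y + 1)² = 727 + 425 - 64 = 1088
Divide by 1088: (x - 5)²/64 - (y + 1)²/17 = 1
Hyperbola, center (5, -1), transverse axis horizontal; a² = 64, b² = 17.
Latus rectum length = 2b²/a = 2·17/8 = 17/4.

17/4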